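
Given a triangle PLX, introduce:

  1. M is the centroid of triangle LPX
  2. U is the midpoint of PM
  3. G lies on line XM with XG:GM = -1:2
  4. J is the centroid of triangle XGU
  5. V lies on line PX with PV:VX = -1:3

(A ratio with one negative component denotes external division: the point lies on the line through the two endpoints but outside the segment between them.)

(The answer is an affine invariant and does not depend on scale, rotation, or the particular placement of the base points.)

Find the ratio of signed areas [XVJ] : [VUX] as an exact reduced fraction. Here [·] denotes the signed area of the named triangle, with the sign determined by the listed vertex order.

[XVJ]:[VUX] = -1/3

Choose coordinates P = (0, 0), L = (1, 0), X = (0, 1).
1. M is the centroid of triangle LPX ⇒ M = (1/3, 1/3)
2. U is the midpoint of PM ⇒ U = (1/6, 1/6)
3. G lies on line XM with XG:GM = -1:2 ⇒ G = (-1/3, 5/3)
4. J is the centroid of triangle XGU ⇒ J = (-1/18, 17/18)
5. V lies on line PX with PV:VX = -1:3 ⇒ V = (0, -1/2)
2·[XVJ] = -1/12, 2·[VUX] = 1/4
[XVJ]:[VUX] = -1/12:1/4 = -1/3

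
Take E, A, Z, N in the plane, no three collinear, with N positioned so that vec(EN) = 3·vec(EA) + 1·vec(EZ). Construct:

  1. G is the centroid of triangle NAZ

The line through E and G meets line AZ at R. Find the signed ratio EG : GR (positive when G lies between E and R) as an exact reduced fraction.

Set E = (0, 0), A = (1, 0), Z = (0, 1), N = (3, 1); any affine frame gives the same invariant.
1. G is the centroid of triangle NAZ ⇒ G = (4/3, 2/3)
line EG meets AZ at R = (2/3, 1/3)
G = E + t·(R−E) with t = 2, so EG:GR = 2:-1

EG:GR = -2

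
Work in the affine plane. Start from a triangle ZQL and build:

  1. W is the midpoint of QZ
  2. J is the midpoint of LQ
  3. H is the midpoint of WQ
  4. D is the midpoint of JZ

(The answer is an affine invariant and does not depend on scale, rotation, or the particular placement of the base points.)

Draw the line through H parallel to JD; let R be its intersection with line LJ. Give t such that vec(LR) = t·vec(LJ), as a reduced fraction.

Set Z = (0, 0), Q = (1, 0), L = (0, 1); any affine frame gives the same invariant.
1. W is the midpoint of QZ ⇒ W = (1/2, 0)
2. J is the midpoint of LQ ⇒ J = (1/2, 1/2)
3. H is the midpoint of WQ ⇒ H = (3/4, 0)
4. D is the midpoint of JZ ⇒ D = (1/4, 1/4)
through H parallel to JD: direction (-1/4, -1/4); meets LJ at R = (7/8, 1/8)
R = L + t·(J−L) with t = 7/4

t = 7/4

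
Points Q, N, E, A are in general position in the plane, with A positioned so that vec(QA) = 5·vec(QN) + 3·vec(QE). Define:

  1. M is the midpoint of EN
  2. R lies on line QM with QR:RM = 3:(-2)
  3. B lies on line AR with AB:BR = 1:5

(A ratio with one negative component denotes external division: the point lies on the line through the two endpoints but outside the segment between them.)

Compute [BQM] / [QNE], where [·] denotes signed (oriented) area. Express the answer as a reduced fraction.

[BQM]:[QNE] = -5/6

Work in coordinates with Q = (0, 0), N = (1, 0), E = (0, 1), A = (5, 3).
1. M is the midpoint of EN ⇒ M = (1/2, 1/2)
2. R lies on line QM with QR:RM = 3:(-2) ⇒ R = (3/2, 3/2)
3. B lies on line AR with AB:BR = 1:5 ⇒ B = (53/12, 11/4)
2·[BQM] = -5/6, 2·[QNE] = 1
[BQM]:[QNE] = -5/6:1 = -5/6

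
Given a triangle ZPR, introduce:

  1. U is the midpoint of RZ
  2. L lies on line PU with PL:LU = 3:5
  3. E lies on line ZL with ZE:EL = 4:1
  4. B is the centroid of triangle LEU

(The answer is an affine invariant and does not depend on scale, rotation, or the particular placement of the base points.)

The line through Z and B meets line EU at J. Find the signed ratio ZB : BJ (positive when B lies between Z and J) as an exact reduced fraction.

ZB:BJ = -13

Assign Z = (0, 0), P = (1, 0), R = (0, 1) — the answer is frame-independent, so this choice is without loss of generality.
1. U is the midpoint of RZ ⇒ U = (0, 1/2)
2. L lies on line PU with PL:LU = 3:5 ⇒ L = (5/8, 3/16)
3. E lies on line ZL with ZE:EL = 4:1 ⇒ E = (1/2, 3/20)
4. B is the centroid of triangle LEU ⇒ B = (3/8, 67/240)
line ZB meets EU at J = (9/26, 67/260)
B = Z + t·(J−Z) with t = 13/12, so ZB:BJ = 13/12:-1/12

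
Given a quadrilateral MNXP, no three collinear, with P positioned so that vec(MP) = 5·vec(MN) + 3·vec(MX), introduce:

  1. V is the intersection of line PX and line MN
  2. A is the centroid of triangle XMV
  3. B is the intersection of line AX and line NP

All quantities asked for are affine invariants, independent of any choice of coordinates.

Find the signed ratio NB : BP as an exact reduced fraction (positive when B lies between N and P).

NB:BP = -9/10

Choose coordinates M = (0, 0), N = (1, 0), X = (0, 1), P = (5, 3).
1. V is the intersection of line PX and line MN ⇒ V = (-5/2, 0)
2. A is the centroid of triangle XMV ⇒ A = (-5/6, 1/3)
3. B is the intersection of line AX and line NP ⇒ B = (-35, -27)
B = N + t·(P−N) with t = -9, so NB:BP = t:(1−t) = -9:10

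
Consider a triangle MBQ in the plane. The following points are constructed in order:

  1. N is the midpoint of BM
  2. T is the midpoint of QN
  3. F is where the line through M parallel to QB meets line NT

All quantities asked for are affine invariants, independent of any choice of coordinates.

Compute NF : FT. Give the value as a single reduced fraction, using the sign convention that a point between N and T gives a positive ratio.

Work in coordinates with M = (0, 0), B = (1, 0), Q = (0, 1).
1. N is the midpoint of BM ⇒ N = (1/2, 0)
2. T is the midpoint of QN ⇒ T = (1/4, 1/2)
3. F is where the line through M parallel to QB meets line NT ⇒ F = (1, -1)
F = N + t·(T−N) with t = -2, so NF:FT = t:(1−t) = -2:3

NF:FT = -2/3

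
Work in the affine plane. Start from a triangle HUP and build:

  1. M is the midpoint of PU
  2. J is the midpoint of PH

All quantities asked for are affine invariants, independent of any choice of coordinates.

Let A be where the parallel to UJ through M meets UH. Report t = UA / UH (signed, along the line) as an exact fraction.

Work in coordinates with H = (0, 0), U = (1, 0), P = (0, 1).
1. M is the midpoint of PU ⇒ M = (1/2, 1/2)
2. J is the midpoint of PH ⇒ J = (0, 1/2)
through M parallel to UJ: direction (-1, 1/2); meets UH at A = (3/2, 0)
A = U + t·(H−U) with t = -1/2

t = -1/2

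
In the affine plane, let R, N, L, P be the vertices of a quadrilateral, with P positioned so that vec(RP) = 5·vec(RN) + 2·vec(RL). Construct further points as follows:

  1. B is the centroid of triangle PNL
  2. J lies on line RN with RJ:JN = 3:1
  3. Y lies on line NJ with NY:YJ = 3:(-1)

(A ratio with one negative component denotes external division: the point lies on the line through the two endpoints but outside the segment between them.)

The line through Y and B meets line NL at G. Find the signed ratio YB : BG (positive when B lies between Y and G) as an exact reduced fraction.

Set R = (0, 0), N = (1, 0), L = (0, 1), P = (5, 2); any affine frame gives the same invariant.
1. B is the centroid of triangle PNL ⇒ B = (2, 1)
2. J lies on line RN with RJ:JN = 3:1 ⇒ J = (3/4, 0)
3. Y lies on line NJ with NY:YJ = 3:(-1) ⇒ Y = (5/8, 0)
line YB meets NL at G = (16/19, 3/19)
B = Y + t·(G−Y) with t = 19/3, so YB:BG = 19/3:-16/3

YB:BG = -19/16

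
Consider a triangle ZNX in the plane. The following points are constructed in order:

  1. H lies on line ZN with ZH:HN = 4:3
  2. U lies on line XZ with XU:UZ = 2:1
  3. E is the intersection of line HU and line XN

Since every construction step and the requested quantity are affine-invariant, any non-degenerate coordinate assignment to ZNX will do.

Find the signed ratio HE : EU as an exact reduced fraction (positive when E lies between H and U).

Work in coordinates with Z = (0, 0), N = (1, 0), X = (0, 1).
1. H lies on line ZN with ZH:HN = 4:3 ⇒ H = (4/7, 0)
2. U lies on line XZ with XU:UZ = 2:1 ⇒ U = (0, 1/3)
3. E is the intersection of line HU and line XN ⇒ E = (8/5, -3/5)
E = H + t·(U−H) with t = -9/5, so HE:EU = t:(1−t) = -9/5:14/5

HE:EU = -9/14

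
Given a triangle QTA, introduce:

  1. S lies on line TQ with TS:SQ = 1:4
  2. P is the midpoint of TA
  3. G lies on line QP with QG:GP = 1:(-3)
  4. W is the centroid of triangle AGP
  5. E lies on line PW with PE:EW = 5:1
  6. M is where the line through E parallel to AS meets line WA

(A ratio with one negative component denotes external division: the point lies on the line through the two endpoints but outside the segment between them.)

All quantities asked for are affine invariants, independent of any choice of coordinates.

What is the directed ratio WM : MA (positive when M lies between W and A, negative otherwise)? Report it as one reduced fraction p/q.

WM:MA = 29/109

Set Q = (0, 0), T = (1, 0), A = (0, 1); any affine frame gives the same invariant.
1. S lies on line TQ with TS:SQ = 1:4 ⇒ S = (4/5, 0)
2. P is the midpoint of TA ⇒ P = (1/2, 1/2)
3. G lies on line QP with QG:GP = 1:(-3) ⇒ G = (-1/4, -1/4)
4. W is the centroid of triangle AGP ⇒ W = (1/12, 5/12)
5. E lies on line PW with PE:EW = 5:1 ⇒ E = (11/72, 31/72)
6. M is where the line through E parallel to AS meets line WA ⇒ M = (109/1656, 893/1656)
M = W + t·(A−W) with t = 29/138, so WM:MA = t:(1−t) = 29/138:109/138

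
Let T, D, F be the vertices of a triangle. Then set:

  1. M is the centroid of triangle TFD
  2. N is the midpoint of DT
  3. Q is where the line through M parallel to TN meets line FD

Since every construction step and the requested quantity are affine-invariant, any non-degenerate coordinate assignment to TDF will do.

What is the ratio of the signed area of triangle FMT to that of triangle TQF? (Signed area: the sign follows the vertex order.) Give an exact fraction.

Assign T = (0, 0), D = (1, 0), F = (0, 1) — the answer is frame-independent, so this choice is without loss of generality.
1. M is the centroid of triangle TFD ⇒ M = (1/3, 1/3)
2. N is the midpoint of DT ⇒ N = (1/2, 0)
3. Q is where the line through M parallel to TN meets line FD ⇒ Q = (2/3, 1/3)
2·[FMT] = -1/3, 2·[TQF] = 2/3
[FMT]:[TQF] = -1/3:2/3 = -1/2

[FMT]:[TQF] = -1/2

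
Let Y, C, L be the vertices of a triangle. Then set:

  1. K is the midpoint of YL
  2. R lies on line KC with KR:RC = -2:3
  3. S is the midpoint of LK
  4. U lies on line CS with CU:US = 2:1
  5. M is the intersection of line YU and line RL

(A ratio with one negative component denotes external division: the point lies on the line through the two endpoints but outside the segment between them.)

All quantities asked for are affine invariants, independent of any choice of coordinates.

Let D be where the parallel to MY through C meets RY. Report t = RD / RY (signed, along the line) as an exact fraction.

Assign Y = (0, 0), C = (1, 0), L = (0, 1) — the answer is frame-independent, so this choice is without loss of generality.
1. K is the midpoint of YL ⇒ K = (0, 1/2)
2. R lies on line KC with KR:RC = -2:3 ⇒ R = (-2, 3/2)
3. S is the midpoint of LK ⇒ S = (0, 3/4)
4. U lies on line CS with CU:US = 2:1 ⇒ U = (1/3, 1/2)
5. M is the intersection of line YU and line RL ⇒ M = (4/7, 6/7)
through C parallel to MY: direction (-4/7, -6/7); meets RY at D = (2/3, -1/2)
D = R + t·(Y−R) with t = 4/3

t = 4/3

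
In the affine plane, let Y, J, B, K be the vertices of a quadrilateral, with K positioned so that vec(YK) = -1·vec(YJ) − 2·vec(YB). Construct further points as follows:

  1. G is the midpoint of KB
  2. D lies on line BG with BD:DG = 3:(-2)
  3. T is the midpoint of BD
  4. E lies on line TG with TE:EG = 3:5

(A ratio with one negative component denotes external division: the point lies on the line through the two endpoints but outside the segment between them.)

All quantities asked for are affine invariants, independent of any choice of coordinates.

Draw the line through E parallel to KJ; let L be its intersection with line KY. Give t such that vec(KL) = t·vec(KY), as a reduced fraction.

t = 11/16

Choose coordinates Y = (0, 0), J = (1, 0), B = (0, 1), K = (-1, -2).
1. G is the midpoint of KB ⇒ G = (-1/2, -1/2)
2. D lies on line BG with BD:DG = 3:(-2) ⇒ D = (-3/2, -7/2)
3. T is the midpoint of BD ⇒ T = (-3/4, -5/4)
4. E lies on line TG with TE:EG = 3:5 ⇒ E = (-21/32, -31/32)
through E parallel to KJ: direction (2, 2); meets KY at L = (-5/16, -5/8)
L = K + t·(Y−K) with t = 11/16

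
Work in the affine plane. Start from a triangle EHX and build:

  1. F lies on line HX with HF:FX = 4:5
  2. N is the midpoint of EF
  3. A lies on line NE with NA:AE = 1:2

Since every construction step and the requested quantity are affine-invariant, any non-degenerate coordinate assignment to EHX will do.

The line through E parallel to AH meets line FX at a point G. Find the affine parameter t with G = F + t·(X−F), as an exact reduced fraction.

t = -6/5

Set E = (0, 0), H = (1, 0), X = (0, 1); any affine frame gives the same invariant.
1. F lies on line HX with HF:FX = 4:5 ⇒ F = (5/9, 4/9)
2. N is the midpoint of EF ⇒ N = (5/18, 2/9)
3. A lies on line NE with NA:AE = 1:2 ⇒ A = (5/27, 4/27)
through E parallel to AH: direction (22/27, -4/27); meets FX at G = (11/9, -2/9)
G = F + t·(X−F) with t = -6/5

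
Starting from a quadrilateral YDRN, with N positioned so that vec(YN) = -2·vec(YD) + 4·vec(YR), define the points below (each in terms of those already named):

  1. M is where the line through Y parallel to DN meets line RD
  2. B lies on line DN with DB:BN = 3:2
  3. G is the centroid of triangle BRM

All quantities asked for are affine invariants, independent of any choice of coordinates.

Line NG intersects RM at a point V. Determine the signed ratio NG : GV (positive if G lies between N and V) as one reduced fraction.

Choose coordinates Y = (0, 0), D = (1, 0), R = (0, 1), N = (-2, 4).
1. M is where the line through Y parallel to DN meets line RD ⇒ M = (-3, 4)
2. B lies on line DN with DB:BN = 3:2 ⇒ B = (-4/5, 12/5)
3. G is the centroid of triangle BRM ⇒ G = (-19/15, 37/15)
line NG meets RM at V = (-13/12, 25/12)
G = N + t·(V−N) with t = 4/5, so NG:GV = 4/5:1/5

NG:GV = 4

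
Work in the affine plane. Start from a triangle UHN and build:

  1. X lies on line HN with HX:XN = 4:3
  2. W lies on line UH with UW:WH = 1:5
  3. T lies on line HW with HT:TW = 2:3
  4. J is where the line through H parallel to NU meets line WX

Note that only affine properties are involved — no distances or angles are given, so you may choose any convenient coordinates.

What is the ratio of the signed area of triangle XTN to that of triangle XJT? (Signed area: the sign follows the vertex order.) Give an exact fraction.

[XTN]:[XJT] = 11/48

Work in coordinates with U = (0, 0), H = (1, 0), N = (0, 1).
1. X lies on line HN with HX:XN = 4:3 ⇒ X = (3/7, 4/7)
2. W lies on line UH with UW:WH = 1:5 ⇒ W = (1/6, 0)
3. T lies on line HW with HT:TW = 2:3 ⇒ T = (2/3, 0)
4. J is where the line through H parallel to NU meets line WX ⇒ J = (1, 20/11)
2·[XTN] = -1/7, 2·[XJT] = -48/77
[XTN]:[XJT] = -1/7:-48/77 = 11/48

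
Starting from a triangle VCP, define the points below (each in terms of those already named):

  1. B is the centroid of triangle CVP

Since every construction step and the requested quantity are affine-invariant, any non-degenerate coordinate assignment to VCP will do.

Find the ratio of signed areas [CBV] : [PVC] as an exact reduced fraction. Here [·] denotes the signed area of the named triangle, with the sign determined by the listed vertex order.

[CBV]:[PVC] = 1/3

Assign V = (0, 0), C = (1, 0), P = (0, 1) — the answer is frame-independent, so this choice is without loss of generality.
1. B is the centroid of triangle CVP ⇒ B = (1/3, 1/3)
2·[CBV] = 1/3, 2·[PVC] = 1
[CBV]:[PVC] = 1/3:1 = 1/3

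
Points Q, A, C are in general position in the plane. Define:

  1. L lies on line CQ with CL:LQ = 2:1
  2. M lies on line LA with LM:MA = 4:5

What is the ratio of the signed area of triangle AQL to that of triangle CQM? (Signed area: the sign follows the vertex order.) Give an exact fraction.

[AQL]:[CQM] = -3/4

Assign Q = (0, 0), A = (1, 0), C = (0, 1) — the answer is frame-independent, so this choice is without loss of generality.
1. L lies on line CQ with CL:LQ = 2:1 ⇒ L = (0, 1/3)
2. M lies on line LA with LM:MA = 4:5 ⇒ M = (4/9, 5/27)
2·[AQL] = -1/3, 2·[CQM] = 4/9
[AQL]:[CQM] = -1/3:4/9 = -3/4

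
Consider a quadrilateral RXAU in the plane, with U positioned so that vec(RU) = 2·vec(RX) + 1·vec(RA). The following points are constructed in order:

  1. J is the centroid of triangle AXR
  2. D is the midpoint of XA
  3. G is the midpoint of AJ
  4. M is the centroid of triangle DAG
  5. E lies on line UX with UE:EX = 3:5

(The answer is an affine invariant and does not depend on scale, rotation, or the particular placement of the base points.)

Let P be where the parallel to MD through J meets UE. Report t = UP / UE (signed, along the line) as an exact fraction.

t = 80/27

Work in coordinates with R = (0, 0), X = (1, 0), A = (0, 1), U = (2, 1).
1. J is the centroid of triangle AXR ⇒ J = (1/3, 1/3)
2. D is the midpoint of XA ⇒ D = (1/2, 1/2)
3. G is the midpoint of AJ ⇒ G = (1/6, 2/3)
4. M is the centroid of triangle DAG ⇒ M = (2/9, 13/18)
5. E lies on line UX with UE:EX = 3:5 ⇒ E = (13/8, 5/8)
through J parallel to MD: direction (5/18, -2/9); meets UE at P = (8/9, -1/9)
P = U + t·(E−U) with t = 80/27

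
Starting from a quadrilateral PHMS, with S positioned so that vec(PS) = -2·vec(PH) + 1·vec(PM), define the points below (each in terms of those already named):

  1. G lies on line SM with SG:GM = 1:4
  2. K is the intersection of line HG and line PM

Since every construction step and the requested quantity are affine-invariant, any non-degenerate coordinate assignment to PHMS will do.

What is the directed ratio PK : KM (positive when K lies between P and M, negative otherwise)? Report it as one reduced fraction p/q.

PK:KM = 5/8

Work in coordinates with P = (0, 0), H = (1, 0), M = (0, 1), S = (-2, 1).
1. G lies on line SM with SG:GM = 1:4 ⇒ G = (-8/5, 1)
2. K is the intersection of line HG and line PM ⇒ K = (0, 5/13)
K = P + t·(M−P) with t = 5/13, so PK:KM = t:(1−t) = 5/13:8/13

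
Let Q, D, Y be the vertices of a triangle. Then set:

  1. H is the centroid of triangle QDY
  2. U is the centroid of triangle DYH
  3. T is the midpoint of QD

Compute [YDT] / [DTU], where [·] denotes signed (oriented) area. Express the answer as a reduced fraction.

Choose coordinates Q = (0, 0), D = (1, 0), Y = (0, 1).
1. H is the centroid of triangle QDY ⇒ H = (1/3, 1/3)
2. U is the centroid of triangle DYH ⇒ U = (4/9, 4/9)
3. T is the midpoint of QD ⇒ T = (1/2, 0)
2·[YDT] = -1/2, 2·[DTU] = -2/9
[YDT]:[DTU] = -1/2:-2/9 = 9/4

[YDT]:[DTU] = 9/4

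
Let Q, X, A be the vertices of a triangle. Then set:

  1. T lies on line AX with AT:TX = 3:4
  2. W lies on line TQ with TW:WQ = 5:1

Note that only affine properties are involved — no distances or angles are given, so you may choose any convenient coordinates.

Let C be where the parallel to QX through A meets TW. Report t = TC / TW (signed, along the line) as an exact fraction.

Choose coordinates Q = (0, 0), X = (1, 0), A = (0, 1).
1. T lies on line AX with AT:TX = 3:4 ⇒ T = (3/7, 4/7)
2. W lies on line TQ with TW:WQ = 5:1 ⇒ W = (1/14, 2/21)
through A parallel to QX: direction (1, 0); meets TW at C = (3/4, 1)
C = T + t·(W−T) with t = -9/10

t = -9/10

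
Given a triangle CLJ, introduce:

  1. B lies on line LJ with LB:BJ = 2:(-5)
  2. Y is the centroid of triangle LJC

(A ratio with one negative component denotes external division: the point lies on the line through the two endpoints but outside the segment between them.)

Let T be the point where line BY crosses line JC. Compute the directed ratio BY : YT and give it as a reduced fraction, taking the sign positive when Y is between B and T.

Work in coordinates with C = (0, 0), L = (1, 0), J = (0, 1).
1. B lies on line LJ with LB:BJ = 2:(-5) ⇒ B = (5/3, -2/3)
2. Y is the centroid of triangle LJC ⇒ Y = (1/3, 1/3)
line BY meets JC at T = (0, 7/12)
Y = B + t·(T−B) with t = 4/5, so BY:YT = 4/5:1/5

BY:YT = 4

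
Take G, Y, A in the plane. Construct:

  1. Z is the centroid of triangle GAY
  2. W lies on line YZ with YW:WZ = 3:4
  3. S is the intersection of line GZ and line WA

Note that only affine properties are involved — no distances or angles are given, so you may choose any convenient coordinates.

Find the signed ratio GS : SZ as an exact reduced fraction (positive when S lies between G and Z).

GS:SZ = -15/4

Assign G = (0, 0), Y = (1, 0), A = (0, 1) — the answer is frame-independent, so this choice is without loss of generality.
1. Z is the centroid of triangle GAY ⇒ Z = (1/3, 1/3)
2. W lies on line YZ with YW:WZ = 3:4 ⇒ W = (5/7, 1/7)
3. S is the intersection of line GZ and line WA ⇒ S = (5/11, 5/11)
S = G + t·(Z−G) with t = 15/11, so GS:SZ = t:(1−t) = 15/11:-4/11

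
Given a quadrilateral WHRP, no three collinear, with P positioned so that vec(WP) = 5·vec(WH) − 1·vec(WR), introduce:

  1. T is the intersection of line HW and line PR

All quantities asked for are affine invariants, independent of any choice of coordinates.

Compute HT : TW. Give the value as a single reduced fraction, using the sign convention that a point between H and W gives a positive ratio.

HT:TW = -3/5

Assign W = (0, 0), H = (1, 0), R = (0, 1), P = (5, -1) — the answer is frame-independent, so this choice is without loss of generality.
1. T is the intersection of line HW and line PR ⇒ T = (5/2, 0)
T = H + t·(W−H) with t = -3/2, so HT:TW = t:(1−t) = -3/2:5/2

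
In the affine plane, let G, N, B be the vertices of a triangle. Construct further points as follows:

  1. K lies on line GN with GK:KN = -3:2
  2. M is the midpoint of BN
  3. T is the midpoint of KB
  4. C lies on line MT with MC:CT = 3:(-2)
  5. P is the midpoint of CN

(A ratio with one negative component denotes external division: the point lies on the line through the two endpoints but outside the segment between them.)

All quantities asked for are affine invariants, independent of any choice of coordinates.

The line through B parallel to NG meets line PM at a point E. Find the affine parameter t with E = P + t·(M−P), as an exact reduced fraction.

Assign G = (0, 0), N = (1, 0), B = (0, 1) — the answer is frame-independent, so this choice is without loss of generality.
1. K lies on line GN with GK:KN = -3:2 ⇒ K = (3, 0)
2. M is the midpoint of BN ⇒ M = (1/2, 1/2)
3. T is the midpoint of KB ⇒ T = (3/2, 1/2)
4. C lies on line MT with MC:CT = 3:(-2) ⇒ C = (7/2, 1/2)
5. P is the midpoint of CN ⇒ P = (9/4, 1/4)
through B parallel to NG: direction (-1, 0); meets PM at E = (-3, 1)
E = P + t·(M−P) with t = 3

t = 3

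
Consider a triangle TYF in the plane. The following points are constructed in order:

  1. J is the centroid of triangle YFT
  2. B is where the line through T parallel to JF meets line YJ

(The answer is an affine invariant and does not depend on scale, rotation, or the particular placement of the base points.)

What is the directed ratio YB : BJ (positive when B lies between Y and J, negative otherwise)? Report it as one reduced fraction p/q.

Choose coordinates T = (0, 0), Y = (1, 0), F = (0, 1).
1. J is the centroid of triangle YFT ⇒ J = (1/3, 1/3)
2. B is where the line through T parallel to JF meets line YJ ⇒ B = (-1/3, 2/3)
B = Y + t·(J−Y) with t = 2, so YB:BJ = t:(1−t) = 2:-1

YB:BJ = -2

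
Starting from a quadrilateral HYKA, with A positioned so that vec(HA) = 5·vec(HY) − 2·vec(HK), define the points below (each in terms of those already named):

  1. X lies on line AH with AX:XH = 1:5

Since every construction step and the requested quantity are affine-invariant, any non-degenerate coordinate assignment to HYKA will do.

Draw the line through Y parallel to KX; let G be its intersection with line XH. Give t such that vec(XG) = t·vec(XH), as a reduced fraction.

Choose coordinates H = (0, 0), Y = (1, 0), K = (0, 1), A = (5, -2).
1. X lies on line AH with AX:XH = 1:5 ⇒ X = (25/6, -5/3)
through Y parallel to KX: direction (25/6, -8/3); meets XH at G = (8/3, -16/15)
G = X + t·(H−X) with t = 9/25

t = 9/25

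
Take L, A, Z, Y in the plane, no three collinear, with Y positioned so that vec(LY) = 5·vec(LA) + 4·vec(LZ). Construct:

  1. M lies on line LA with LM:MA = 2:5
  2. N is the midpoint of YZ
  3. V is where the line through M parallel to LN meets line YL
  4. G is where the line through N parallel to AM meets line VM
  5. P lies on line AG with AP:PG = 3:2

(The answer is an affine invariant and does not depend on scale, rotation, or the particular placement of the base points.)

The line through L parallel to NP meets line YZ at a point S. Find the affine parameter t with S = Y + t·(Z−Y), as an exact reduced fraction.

Work in coordinates with L = (0, 0), A = (1, 0), Z = (0, 1), Y = (5, 4).
1. M lies on line LA with LM:MA = 2:5 ⇒ M = (2/7, 0)
2. N is the midpoint of YZ ⇒ N = (5/2, 5/2)
3. V is where the line through M parallel to LN meets line YL ⇒ V = (10/7, 8/7)
4. G is where the line through N parallel to AM meets line VM ⇒ G = (39/14, 5/2)
5. P lies on line AG with AP:PG = 3:2 ⇒ P = (29/14, 3/2)
through L parallel to NP: direction (-3/7, -1); meets YZ at S = (15/26, 35/26)
S = Y + t·(Z−Y) with t = 23/26

t = 23/26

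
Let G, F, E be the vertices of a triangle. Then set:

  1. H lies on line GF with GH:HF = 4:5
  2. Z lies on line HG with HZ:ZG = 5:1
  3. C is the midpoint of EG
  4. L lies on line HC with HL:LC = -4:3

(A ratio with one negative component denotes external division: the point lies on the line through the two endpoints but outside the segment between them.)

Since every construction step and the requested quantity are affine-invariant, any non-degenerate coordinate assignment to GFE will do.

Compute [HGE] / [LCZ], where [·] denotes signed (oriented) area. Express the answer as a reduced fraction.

Assign G = (0, 0), F = (1, 0), E = (0, 1) — the answer is frame-independent, so this choice is without loss of generality.
1. H lies on line GF with GH:HF = 4:5 ⇒ H = (4/9, 0)
2. Z lies on line HG with HZ:ZG = 5:1 ⇒ Z = (2/27, 0)
3. C is the midpoint of EG ⇒ C = (0, 1/2)
4. L lies on line HC with HL:LC = -4:3 ⇒ L = (-4/3, 2)
2·[HGE] = -4/9, 2·[LCZ] = -5/9
[HGE]:[LCZ] = -4/9:-5/9 = 4/5

[HGE]:[LCZ] = 4/5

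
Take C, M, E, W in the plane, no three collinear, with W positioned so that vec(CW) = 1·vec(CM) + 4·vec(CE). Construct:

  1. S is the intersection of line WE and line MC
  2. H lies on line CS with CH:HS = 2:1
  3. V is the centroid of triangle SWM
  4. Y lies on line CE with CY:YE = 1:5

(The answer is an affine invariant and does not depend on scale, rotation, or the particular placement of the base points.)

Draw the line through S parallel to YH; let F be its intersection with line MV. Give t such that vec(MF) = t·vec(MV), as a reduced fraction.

t = 3/5

Work in coordinates with C = (0, 0), M = (1, 0), E = (0, 1), W = (1, 4).
1. S is the intersection of line WE and line MC ⇒ S = (-1/3, 0)
2. H lies on line CS with CH:HS = 2:1 ⇒ H = (-2/9, 0)
3. V is the centroid of triangle SWM ⇒ V = (5/9, 4/3)
4. Y lies on line CE with CY:YE = 1:5 ⇒ Y = (0, 1/6)
through S parallel to YH: direction (-2/9, -1/6); meets MV at F = (11/15, 4/5)
F = M + t·(V−M) with t = 3/5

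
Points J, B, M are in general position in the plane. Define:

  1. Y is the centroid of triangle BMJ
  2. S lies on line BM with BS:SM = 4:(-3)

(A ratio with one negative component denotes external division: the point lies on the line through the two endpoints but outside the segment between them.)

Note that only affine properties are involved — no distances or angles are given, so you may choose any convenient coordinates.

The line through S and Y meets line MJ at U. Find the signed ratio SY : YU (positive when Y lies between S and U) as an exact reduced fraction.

SY:YU = -10

Choose coordinates J = (0, 0), B = (1, 0), M = (0, 1).
1. Y is the centroid of triangle BMJ ⇒ Y = (1/3, 1/3)
2. S lies on line BM with BS:SM = 4:(-3) ⇒ S = (-3, 4)
line SY meets MJ at U = (0, 7/10)
Y = S + t·(U−S) with t = 10/9, so SY:YU = 10/9:-1/9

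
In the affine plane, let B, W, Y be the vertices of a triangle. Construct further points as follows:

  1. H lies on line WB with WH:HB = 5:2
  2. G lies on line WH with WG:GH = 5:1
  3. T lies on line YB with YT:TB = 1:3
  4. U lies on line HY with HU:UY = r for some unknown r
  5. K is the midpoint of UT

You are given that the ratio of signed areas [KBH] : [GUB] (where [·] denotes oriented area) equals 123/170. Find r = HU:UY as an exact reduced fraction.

r = 5/2

Work in coordinates with B = (0, 0), W = (1, 0), Y = (0, 1).
1. H lies on line WB with WH:HB = 5:2 ⇒ H = (2/7, 0)
2. G lies on line WH with WG:GH = 5:1 ⇒ G = (17/42, 0)
3. T lies on line YB with YT:TB = 1:3 ⇒ T = (0, 3/4)
4. With HU:UY = r, write λ = r/(r+1) so U = H + λ·(Y−H); U is affine-linear in λ
5. K is the midpoint of UT ⇒ K is an affine combination of earlier points and hence also affine-linear in λ
Every point depending on U is an affine combination of U and λ-independent points, so each such coordinate is linear in λ; the λ² term in each signed area is a multiple of (Y−H)×(Y−H) = 0, so 2·[KBH] and 2·[GUB] are each linear in λ. Evaluating at λ=0 and λ=1:
  2·[KBH] = 1/7·λ + 3/28,   2·[GUB] = 17/42·λ
So [KBH]:[GUB] = (1/7·λ + 3/28) / (17/42·λ). Setting this equal to 123/170:
  1/7·λ + 3/28 = 123/170·(17/42·λ)  ⇒  λ = 5/7
Then r = λ/(1−λ) = (5/7)/(2/7) = 5/2. Check: with r = 5/2, U = (4/49, 5/7) and [KBH]:[GUB] = 123/170 as required.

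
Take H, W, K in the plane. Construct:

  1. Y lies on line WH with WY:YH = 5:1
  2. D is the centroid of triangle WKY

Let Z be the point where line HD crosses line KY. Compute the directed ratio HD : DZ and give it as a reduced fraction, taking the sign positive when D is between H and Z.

Choose coordinates H = (0, 0), W = (1, 0), K = (0, 1).
1. Y lies on line WH with WY:YH = 5:1 ⇒ Y = (1/6, 0)
2. D is the centroid of triangle WKY ⇒ D = (7/18, 1/3)
line HD meets KY at Z = (7/48, 1/8)
D = H + t·(Z−H) with t = 8/3, so HD:DZ = 8/3:-5/3

HD:DZ = -8/5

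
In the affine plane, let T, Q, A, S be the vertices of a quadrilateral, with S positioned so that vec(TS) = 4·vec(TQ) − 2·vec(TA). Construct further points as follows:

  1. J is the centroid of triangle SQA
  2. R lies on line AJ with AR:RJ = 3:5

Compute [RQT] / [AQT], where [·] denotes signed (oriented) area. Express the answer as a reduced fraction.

[RQT]:[AQT] = 1/2

Assign T = (0, 0), Q = (1, 0), A = (0, 1), S = (4, -2) — the answer is frame-independent, so this choice is without loss of generality.
1. J is the centroid of triangle SQA ⇒ J = (5/3, -1/3)
2. R lies on line AJ with AR:RJ = 3:5 ⇒ R = (5/8, 1/2)
2·[RQT] = -1/2, 2·[AQT] = -1
[RQT]:[AQT] = -1/2:-1 = 1/2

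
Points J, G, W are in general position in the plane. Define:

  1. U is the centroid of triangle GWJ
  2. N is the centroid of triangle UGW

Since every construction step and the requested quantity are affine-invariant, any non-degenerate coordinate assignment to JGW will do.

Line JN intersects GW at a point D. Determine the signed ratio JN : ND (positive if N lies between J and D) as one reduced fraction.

JN:ND = 8

Choose coordinates J = (0, 0), G = (1, 0), W = (0, 1).
1. U is the centroid of triangle GWJ ⇒ U = (1/3, 1/3)
2. N is the centroid of triangle UGW ⇒ N = (4/9, 4/9)
line JN meets GW at D = (1/2, 1/2)
N = J + t·(D−J) with t = 8/9, so JN:ND = 8/9:1/9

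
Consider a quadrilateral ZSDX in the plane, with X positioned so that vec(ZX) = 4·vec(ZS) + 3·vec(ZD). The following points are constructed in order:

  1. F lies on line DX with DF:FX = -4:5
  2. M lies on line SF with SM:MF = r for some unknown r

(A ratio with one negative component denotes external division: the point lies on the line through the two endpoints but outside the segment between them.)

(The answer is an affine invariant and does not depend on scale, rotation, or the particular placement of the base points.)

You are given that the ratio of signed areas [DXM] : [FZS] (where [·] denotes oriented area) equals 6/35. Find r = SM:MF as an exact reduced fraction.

r = 4

Work in coordinates with Z = (0, 0), S = (1, 0), D = (0, 1), X = (4, 3).
1. F lies on line DX with DF:FX = -4:5 ⇒ F = (-16, -7)
2. With SM:MF = r, write λ = r/(r+1) so M = S + λ·(F−S); M is affine-linear in λ
Every point depending on M is an affine combination of M and λ-independent points, so each such coordinate is linear in λ; the λ² term in each signed area is a multiple of (F−S)×(F−S) = 0, so 2·[DXM] and 2·[FZS] are each linear in λ. Evaluating at λ=0 and λ=1:
  2·[DXM] = 6·λ − 6,   2·[FZS] = -7
So [DXM]:[FZS] = (6·λ − 6) / (-7). Setting this equal to 6/35:
  6·λ − 6 = 6/35·(-7)  ⇒  λ = 4/5
Then r = λ/(1−λ) = (4/5)/(1/5) = 4. Check: with r = 4, M = (-63/5, -28/5) and [DXM]:[FZS] = 6/35 as required.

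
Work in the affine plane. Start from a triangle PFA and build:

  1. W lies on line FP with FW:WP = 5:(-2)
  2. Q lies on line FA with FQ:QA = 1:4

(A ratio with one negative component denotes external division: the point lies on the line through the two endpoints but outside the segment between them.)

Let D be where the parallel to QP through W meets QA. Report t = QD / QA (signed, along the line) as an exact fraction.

Choose coordinates P = (0, 0), F = (1, 0), A = (0, 1).
1. W lies on line FP with FW:WP = 5:(-2) ⇒ W = (-2/3, 0)
2. Q lies on line FA with FQ:QA = 1:4 ⇒ Q = (4/5, 1/5)
through W parallel to QP: direction (-4/5, -1/5); meets QA at D = (2/3, 1/3)
D = Q + t·(A−Q) with t = 1/6

t = 1/6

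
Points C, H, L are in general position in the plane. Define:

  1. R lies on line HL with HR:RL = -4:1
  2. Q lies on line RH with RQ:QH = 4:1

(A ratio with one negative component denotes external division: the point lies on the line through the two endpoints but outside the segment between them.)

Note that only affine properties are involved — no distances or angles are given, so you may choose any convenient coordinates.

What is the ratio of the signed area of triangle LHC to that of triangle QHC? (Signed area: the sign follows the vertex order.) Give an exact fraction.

Choose coordinates C = (0, 0), H = (1, 0), L = (0, 1).
1. R lies on line HL with HR:RL = -4:1 ⇒ R = (-1/3, 4/3)
2. Q lies on line RH with RQ:QH = 4:1 ⇒ Q = (11/15, 4/15)
2·[LHC] = -1, 2·[QHC] = -4/15
[LHC]:[QHC] = -1:-4/15 = 15/4

[LHC]:[QHC] = 15/4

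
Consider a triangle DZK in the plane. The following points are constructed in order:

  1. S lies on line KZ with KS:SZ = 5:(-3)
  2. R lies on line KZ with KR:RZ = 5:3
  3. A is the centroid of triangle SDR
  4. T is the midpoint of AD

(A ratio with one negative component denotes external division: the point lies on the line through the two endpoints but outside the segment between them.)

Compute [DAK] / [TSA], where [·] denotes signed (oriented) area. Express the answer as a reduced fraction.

Work in coordinates with D = (0, 0), Z = (1, 0), K = (0, 1).
1. S lies on line KZ with KS:SZ = 5:(-3) ⇒ S = (5/2, -3/2)
2. R lies on line KZ with KR:RZ = 5:3 ⇒ R = (5/8, 3/8)
3. A is the centroid of triangle SDR ⇒ A = (25/24, -3/8)
4. T is the midpoint of AD ⇒ T = (25/48, -3/16)
2·[DAK] = 25/24, 2·[TSA] = 5/16
[DAK]:[TSA] = 25/24:5/16 = 10/3

[DAK]:[TSA] = 10/3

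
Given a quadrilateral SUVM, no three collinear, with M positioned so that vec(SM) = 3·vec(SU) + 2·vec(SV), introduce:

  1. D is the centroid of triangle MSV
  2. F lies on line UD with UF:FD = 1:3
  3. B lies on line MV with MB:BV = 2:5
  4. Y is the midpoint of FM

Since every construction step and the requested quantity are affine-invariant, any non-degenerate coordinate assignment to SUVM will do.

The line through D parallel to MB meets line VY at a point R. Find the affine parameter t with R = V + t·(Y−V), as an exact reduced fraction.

t = 8/13

Choose coordinates S = (0, 0), U = (1, 0), V = (0, 1), M = (3, 2).
1. D is the centroid of triangle MSV ⇒ D = (1, 1)
2. F lies on line UD with UF:FD = 1:3 ⇒ F = (1, 1/4)
3. B lies on line MV with MB:BV = 2:5 ⇒ B = (15/7, 12/7)
4. Y is the midpoint of FM ⇒ Y = (2, 9/8)
through D parallel to MB: direction (-6/7, -2/7); meets VY at R = (16/13, 14/13)
R = V + t·(Y−V) with t = 8/13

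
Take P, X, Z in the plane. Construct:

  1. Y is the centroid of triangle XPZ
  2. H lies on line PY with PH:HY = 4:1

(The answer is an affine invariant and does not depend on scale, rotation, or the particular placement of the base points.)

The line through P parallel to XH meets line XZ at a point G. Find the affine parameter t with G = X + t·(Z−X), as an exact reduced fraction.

t = -4/7

Work in coordinates with P = (0, 0), X = (1, 0), Z = (0, 1).
1. Y is the centroid of triangle XPZ ⇒ Y = (1/3, 1/3)
2. H lies on line PY with PH:HY = 4:1 ⇒ H = (4/15, 4/15)
through P parallel to XH: direction (-11/15, 4/15); meets XZ at G = (11/7, -4/7)
G = X + t·(Z−X) with t = -4/7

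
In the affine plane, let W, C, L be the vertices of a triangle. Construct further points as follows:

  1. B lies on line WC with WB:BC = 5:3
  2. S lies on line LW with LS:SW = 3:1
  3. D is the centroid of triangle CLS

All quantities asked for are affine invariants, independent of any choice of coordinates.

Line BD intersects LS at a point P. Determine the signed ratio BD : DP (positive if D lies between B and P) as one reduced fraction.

BD:DP = 7/8

Choose coordinates W = (0, 0), C = (1, 0), L = (0, 1).
1. B lies on line WC with WB:BC = 5:3 ⇒ B = (5/8, 0)
2. S lies on line LW with LS:SW = 3:1 ⇒ S = (0, 1/4)
3. D is the centroid of triangle CLS ⇒ D = (1/3, 5/12)
line BD meets LS at P = (0, 25/28)
D = B + t·(P−B) with t = 7/15, so BD:DP = 7/15:8/15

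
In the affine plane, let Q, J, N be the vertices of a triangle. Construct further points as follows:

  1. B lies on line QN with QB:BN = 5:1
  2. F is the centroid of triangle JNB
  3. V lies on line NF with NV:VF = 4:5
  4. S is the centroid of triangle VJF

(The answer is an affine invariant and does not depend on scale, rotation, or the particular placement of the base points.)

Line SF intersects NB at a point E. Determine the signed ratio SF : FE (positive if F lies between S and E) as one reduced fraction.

Set Q = (0, 0), J = (1, 0), N = (0, 1); any affine frame gives the same invariant.
1. B lies on line QN with QB:BN = 5:1 ⇒ B = (0, 5/6)
2. F is the centroid of triangle JNB ⇒ F = (1/3, 11/18)
3. V lies on line NF with NV:VF = 4:5 ⇒ V = (4/27, 67/81)
4. S is the centroid of triangle VJF ⇒ S = (40/81, 233/486)
line SF meets NB at E = (0, 23/26)
F = S + t·(E−S) with t = 13/40, so SF:FE = 13/40:27/40

SF:FE = 13/27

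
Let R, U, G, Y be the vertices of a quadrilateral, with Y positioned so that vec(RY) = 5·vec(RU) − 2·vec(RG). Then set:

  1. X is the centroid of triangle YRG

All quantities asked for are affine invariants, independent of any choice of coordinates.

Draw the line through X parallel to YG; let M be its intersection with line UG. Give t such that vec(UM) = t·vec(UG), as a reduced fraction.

t = 1/6

Set R = (0, 0), U = (1, 0), G = (0, 1), Y = (5, -2); any affine frame gives the same invariant.
1. X is the centroid of triangle YRG ⇒ X = (5/3, -1/3)
through X parallel to YG: direction (-5, 3); meets UG at M = (5/6, 1/6)
M = U + t·(G−U) with t = 1/6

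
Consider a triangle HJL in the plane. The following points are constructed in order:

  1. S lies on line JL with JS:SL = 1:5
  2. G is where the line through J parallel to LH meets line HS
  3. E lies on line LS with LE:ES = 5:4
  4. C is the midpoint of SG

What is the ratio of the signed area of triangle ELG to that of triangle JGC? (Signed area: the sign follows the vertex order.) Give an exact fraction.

Assign H = (0, 0), J = (1, 0), L = (0, 1) — the answer is frame-independent, so this choice is without loss of generality.
1. S lies on line JL with JS:SL = 1:5 ⇒ S = (5/6, 1/6)
2. G is where the line through J parallel to LH meets line HS ⇒ G = (1, 1/5)
3. E lies on line LS with LE:ES = 5:4 ⇒ E = (25/54, 29/54)
4. C is the midpoint of SG ⇒ C = (11/12, 11/60)
2·[ELG] = -5/54, 2·[JGC] = 1/60
[ELG]:[JGC] = -5/54:1/60 = -50/9

[ELG]:[JGC] = -50/9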